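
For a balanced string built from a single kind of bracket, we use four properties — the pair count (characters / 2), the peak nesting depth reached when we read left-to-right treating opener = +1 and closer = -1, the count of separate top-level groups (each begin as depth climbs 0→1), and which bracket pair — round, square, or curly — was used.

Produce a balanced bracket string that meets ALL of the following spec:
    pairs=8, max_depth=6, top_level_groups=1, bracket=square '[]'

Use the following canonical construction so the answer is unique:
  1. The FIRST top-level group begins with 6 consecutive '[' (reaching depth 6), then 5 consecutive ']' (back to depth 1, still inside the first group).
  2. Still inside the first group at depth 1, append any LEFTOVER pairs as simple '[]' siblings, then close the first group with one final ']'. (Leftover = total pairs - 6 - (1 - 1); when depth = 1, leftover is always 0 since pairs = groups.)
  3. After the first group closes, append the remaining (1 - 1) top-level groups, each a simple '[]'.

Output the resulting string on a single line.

Answer: [[[[[[]]]]][][]]

Derivation:
Spec: pairs=8 depth=6 groups=1
Leftover pairs = 8 - 6 - (1-1) = 2
First group: deep chain of depth 6 + 2 sibling pairs
Remaining 0 groups: simple '[]' each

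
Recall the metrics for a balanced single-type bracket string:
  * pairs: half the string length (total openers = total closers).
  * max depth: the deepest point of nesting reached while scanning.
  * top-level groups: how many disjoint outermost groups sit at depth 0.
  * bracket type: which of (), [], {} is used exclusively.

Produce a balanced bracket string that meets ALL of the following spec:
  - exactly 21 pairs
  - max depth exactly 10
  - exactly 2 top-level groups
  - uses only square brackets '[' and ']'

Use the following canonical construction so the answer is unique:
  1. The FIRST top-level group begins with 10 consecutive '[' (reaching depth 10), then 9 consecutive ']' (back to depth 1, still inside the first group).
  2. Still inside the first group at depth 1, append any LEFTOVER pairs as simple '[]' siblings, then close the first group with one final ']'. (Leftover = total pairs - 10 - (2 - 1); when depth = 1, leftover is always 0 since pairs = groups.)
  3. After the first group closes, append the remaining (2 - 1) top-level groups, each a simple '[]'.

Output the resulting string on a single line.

Answer: [[[[[[[[[[]]]]]]]]][][][][][][][][][][]][]

Derivation:
Spec: pairs=21 depth=10 groups=2
Leftover pairs = 21 - 10 - (2-1) = 10
First group: deep chain of depth 10 + 10 sibling pairs
Remaining 1 groups: simple '[]' each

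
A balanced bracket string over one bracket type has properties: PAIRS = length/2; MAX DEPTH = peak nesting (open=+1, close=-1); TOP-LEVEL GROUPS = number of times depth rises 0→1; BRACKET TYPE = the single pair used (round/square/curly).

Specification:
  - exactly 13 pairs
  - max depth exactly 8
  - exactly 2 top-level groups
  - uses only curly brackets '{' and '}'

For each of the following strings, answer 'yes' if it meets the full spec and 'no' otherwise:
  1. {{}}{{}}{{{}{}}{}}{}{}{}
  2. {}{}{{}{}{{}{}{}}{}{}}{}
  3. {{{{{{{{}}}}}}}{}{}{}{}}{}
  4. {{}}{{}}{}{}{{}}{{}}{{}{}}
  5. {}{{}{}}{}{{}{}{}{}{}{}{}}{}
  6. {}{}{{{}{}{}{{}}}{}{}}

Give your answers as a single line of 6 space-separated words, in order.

String 1 '{{}}{{}}{{{}{}}{}}{}{}{}': depth seq [1 2 1 0 1 2 1 0 1 2 3 2 3 2 1 2 1 0 1 0 1 0 1 0]
  -> pairs=12 depth=3 groups=6 -> no
String 2 '{}{}{{}{}{{}{}{}}{}{}}{}': depth seq [1 0 1 0 1 2 1 2 1 2 3 2 3 2 3 2 1 2 1 2 1 0 1 0]
  -> pairs=12 depth=3 groups=4 -> no
String 3 '{{{{{{{{}}}}}}}{}{}{}{}}{}': depth seq [1 2 3 4 5 6 7 8 7 6 5 4 3 2 1 2 1 2 1 2 1 2 1 0 1 0]
  -> pairs=13 depth=8 groups=2 -> yes
String 4 '{{}}{{}}{}{}{{}}{{}}{{}{}}': depth seq [1 2 1 0 1 2 1 0 1 0 1 0 1 2 1 0 1 2 1 0 1 2 1 2 1 0]
  -> pairs=13 depth=2 groups=7 -> no
String 5 '{}{{}{}}{}{{}{}{}{}{}{}{}}{}': depth seq [1 0 1 2 1 2 1 0 1 0 1 2 1 2 1 2 1 2 1 2 1 2 1 2 1 0 1 0]
  -> pairs=14 depth=2 groups=5 -> no
String 6 '{}{}{{{}{}{}{{}}}{}{}}': depth seq [1 0 1 0 1 2 3 2 3 2 3 2 3 4 3 2 1 2 1 2 1 0]
  -> pairs=11 depth=4 groups=3 -> no

Answer: no no yes no no no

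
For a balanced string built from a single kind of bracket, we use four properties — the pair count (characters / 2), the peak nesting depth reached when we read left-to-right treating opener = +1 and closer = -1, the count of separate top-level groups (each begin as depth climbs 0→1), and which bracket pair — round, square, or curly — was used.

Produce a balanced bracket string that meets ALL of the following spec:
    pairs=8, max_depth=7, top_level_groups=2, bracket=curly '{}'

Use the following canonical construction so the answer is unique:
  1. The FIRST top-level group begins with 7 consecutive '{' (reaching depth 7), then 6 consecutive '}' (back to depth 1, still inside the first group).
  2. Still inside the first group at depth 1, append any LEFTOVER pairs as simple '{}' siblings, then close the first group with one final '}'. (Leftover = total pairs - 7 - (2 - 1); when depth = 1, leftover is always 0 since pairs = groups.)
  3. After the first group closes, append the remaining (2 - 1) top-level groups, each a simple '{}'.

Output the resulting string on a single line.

Spec: pairs=8 depth=7 groups=2
Leftover pairs = 8 - 7 - (2-1) = 0
First group: deep chain of depth 7 + 0 sibling pairs
Remaining 1 groups: simple '{}' each

Answer: {{{{{{{}}}}}}}{}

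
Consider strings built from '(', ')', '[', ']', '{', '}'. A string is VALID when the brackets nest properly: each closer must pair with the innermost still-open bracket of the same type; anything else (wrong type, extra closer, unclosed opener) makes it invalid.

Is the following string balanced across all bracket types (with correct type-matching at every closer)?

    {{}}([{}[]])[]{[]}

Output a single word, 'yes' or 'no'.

Answer: yes

Derivation:
pos 0: push '{'; stack = {
pos 1: push '{'; stack = {{
pos 2: '}' matches '{'; pop; stack = {
pos 3: '}' matches '{'; pop; stack = (empty)
pos 4: push '('; stack = (
pos 5: push '['; stack = ([
pos 6: push '{'; stack = ([{
pos 7: '}' matches '{'; pop; stack = ([
pos 8: push '['; stack = ([[
pos 9: ']' matches '['; pop; stack = ([
pos 10: ']' matches '['; pop; stack = (
pos 11: ')' matches '('; pop; stack = (empty)
pos 12: push '['; stack = [
pos 13: ']' matches '['; pop; stack = (empty)
pos 14: push '{'; stack = {
pos 15: push '['; stack = {[
pos 16: ']' matches '['; pop; stack = {
pos 17: '}' matches '{'; pop; stack = (empty)
end: stack empty → VALID
Verdict: properly nested → yes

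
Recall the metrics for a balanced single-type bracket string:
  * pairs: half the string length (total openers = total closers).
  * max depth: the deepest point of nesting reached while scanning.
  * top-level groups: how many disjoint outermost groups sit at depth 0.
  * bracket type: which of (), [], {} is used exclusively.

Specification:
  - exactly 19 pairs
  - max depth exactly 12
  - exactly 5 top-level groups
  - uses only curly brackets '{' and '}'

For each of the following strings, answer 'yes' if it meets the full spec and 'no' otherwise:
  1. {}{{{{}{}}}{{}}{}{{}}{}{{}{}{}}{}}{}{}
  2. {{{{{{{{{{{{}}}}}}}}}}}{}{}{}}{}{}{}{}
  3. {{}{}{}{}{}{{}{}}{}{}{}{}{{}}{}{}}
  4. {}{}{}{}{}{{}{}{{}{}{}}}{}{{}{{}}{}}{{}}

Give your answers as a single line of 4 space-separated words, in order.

String 1 '{}{{{{}{}}}{{}}{}{{}}{}{{}{}{}}{}}{}{}': depth seq [1 0 1 2 3 4 3 4 3 2 1 2 3 2 1 2 1 2 3 2 1 2 1 2 3 2 3 2 3 2 1 2 1 0 1 0 1 0]
  -> pairs=19 depth=4 groups=4 -> no
String 2 '{{{{{{{{{{{{}}}}}}}}}}}{}{}{}}{}{}{}{}': depth seq [1 2 3 4 5 6 7 8 9 10 11 12 11 10 9 8 7 6 5 4 3 2 1 2 1 2 1 2 1 0 1 0 1 0 1 0 1 0]
  -> pairs=19 depth=12 groups=5 -> yes
String 3 '{{}{}{}{}{}{{}{}}{}{}{}{}{{}}{}{}}': depth seq [1 2 1 2 1 2 1 2 1 2 1 2 3 2 3 2 1 2 1 2 1 2 1 2 1 2 3 2 1 2 1 2 1 0]
  -> pairs=17 depth=3 groups=1 -> no
String 4 '{}{}{}{}{}{{}{}{{}{}{}}}{}{{}{{}}{}}{{}}': depth seq [1 0 1 0 1 0 1 0 1 0 1 2 1 2 1 2 3 2 3 2 3 2 1 0 1 0 1 2 1 2 3 2 1 2 1 0 1 2 1 0]
  -> pairs=20 depth=3 groups=9 -> no

Answer: no yes no no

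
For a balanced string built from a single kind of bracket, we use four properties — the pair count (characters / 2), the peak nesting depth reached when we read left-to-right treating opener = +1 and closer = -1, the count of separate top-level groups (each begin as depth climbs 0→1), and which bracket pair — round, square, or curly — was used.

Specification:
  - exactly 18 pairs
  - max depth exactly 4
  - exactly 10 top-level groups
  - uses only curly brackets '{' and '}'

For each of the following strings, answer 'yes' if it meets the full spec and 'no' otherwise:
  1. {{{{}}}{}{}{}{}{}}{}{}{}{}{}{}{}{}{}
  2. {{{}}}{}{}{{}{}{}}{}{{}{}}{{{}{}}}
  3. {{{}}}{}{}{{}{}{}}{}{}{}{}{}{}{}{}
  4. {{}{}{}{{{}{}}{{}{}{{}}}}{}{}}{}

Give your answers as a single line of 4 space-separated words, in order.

String 1 '{{{{}}}{}{}{}{}{}}{}{}{}{}{}{}{}{}{}': depth seq [1 2 3 4 3 2 1 2 1 2 1 2 1 2 1 2 1 0 1 0 1 0 1 0 1 0 1 0 1 0 1 0 1 0 1 0]
  -> pairs=18 depth=4 groups=10 -> yes
String 2 '{{{}}}{}{}{{}{}{}}{}{{}{}}{{{}{}}}': depth seq [1 2 3 2 1 0 1 0 1 0 1 2 1 2 1 2 1 0 1 0 1 2 1 2 1 0 1 2 3 2 3 2 1 0]
  -> pairs=17 depth=3 groups=7 -> no
String 3 '{{{}}}{}{}{{}{}{}}{}{}{}{}{}{}{}{}': depth seq [1 2 3 2 1 0 1 0 1 0 1 2 1 2 1 2 1 0 1 0 1 0 1 0 1 0 1 0 1 0 1 0 1 0]
  -> pairs=17 depth=3 groups=12 -> no
String 4 '{{}{}{}{{{}{}}{{}{}{{}}}}{}{}}{}': depth seq [1 2 1 2 1 2 1 2 3 4 3 4 3 2 3 4 3 4 3 4 5 4 3 2 1 2 1 2 1 0 1 0]
  -> pairs=16 depth=5 groups=2 -> no

Answer: yes no no no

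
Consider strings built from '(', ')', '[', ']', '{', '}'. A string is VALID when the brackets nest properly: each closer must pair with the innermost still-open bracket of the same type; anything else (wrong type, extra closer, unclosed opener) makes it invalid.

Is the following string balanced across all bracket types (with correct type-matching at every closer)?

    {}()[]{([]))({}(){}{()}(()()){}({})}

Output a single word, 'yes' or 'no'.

pos 0: push '{'; stack = {
pos 1: '}' matches '{'; pop; stack = (empty)
pos 2: push '('; stack = (
pos 3: ')' matches '('; pop; stack = (empty)
pos 4: push '['; stack = [
pos 5: ']' matches '['; pop; stack = (empty)
pos 6: push '{'; stack = {
pos 7: push '('; stack = {(
pos 8: push '['; stack = {([
pos 9: ']' matches '['; pop; stack = {(
pos 10: ')' matches '('; pop; stack = {
pos 11: saw closer ')' but top of stack is '{' (expected '}') → INVALID
Verdict: type mismatch at position 11: ')' closes '{' → no

Answer: no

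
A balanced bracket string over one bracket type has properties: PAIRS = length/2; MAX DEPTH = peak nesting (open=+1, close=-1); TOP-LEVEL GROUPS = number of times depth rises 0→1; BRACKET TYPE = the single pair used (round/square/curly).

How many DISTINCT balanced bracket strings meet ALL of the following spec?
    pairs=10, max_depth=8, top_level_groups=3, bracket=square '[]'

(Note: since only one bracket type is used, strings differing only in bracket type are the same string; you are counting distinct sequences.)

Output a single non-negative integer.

Answer: 3

Derivation:
Spec: pairs=10 depth=8 groups=3
Count(depth <= 8) = 3432
Count(depth <= 7) = 3429
Count(depth == 8) = 3432 - 3429 = 3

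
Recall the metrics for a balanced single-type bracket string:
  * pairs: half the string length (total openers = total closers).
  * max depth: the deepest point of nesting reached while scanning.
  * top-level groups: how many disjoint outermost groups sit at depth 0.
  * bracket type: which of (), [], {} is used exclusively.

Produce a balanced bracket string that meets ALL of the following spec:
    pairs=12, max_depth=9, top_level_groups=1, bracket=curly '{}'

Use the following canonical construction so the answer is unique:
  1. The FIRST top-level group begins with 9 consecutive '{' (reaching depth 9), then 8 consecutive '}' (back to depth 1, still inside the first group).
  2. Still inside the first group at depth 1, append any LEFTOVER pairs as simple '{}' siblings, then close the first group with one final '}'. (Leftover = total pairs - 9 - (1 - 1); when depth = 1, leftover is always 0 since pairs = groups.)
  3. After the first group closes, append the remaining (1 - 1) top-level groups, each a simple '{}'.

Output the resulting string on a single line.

Answer: {{{{{{{{{}}}}}}}}{}{}{}}

Derivation:
Spec: pairs=12 depth=9 groups=1
Leftover pairs = 12 - 9 - (1-1) = 3
First group: deep chain of depth 9 + 3 sibling pairs
Remaining 0 groups: simple '{}' each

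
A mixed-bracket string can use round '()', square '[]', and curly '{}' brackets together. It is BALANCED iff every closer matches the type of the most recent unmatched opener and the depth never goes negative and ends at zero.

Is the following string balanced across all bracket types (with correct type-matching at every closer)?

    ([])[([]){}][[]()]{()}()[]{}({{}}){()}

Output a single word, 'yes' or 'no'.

pos 0: push '('; stack = (
pos 1: push '['; stack = ([
pos 2: ']' matches '['; pop; stack = (
pos 3: ')' matches '('; pop; stack = (empty)
pos 4: push '['; stack = [
pos 5: push '('; stack = [(
pos 6: push '['; stack = [([
pos 7: ']' matches '['; pop; stack = [(
pos 8: ')' matches '('; pop; stack = [
pos 9: push '{'; stack = [{
pos 10: '}' matches '{'; pop; stack = [
pos 11: ']' matches '['; pop; stack = (empty)
pos 12: push '['; stack = [
pos 13: push '['; stack = [[
pos 14: ']' matches '['; pop; stack = [
pos 15: push '('; stack = [(
pos 16: ')' matches '('; pop; stack = [
pos 17: ']' matches '['; pop; stack = (empty)
pos 18: push '{'; stack = {
pos 19: push '('; stack = {(
pos 20: ')' matches '('; pop; stack = {
pos 21: '}' matches '{'; pop; stack = (empty)
pos 22: push '('; stack = (
pos 23: ')' matches '('; pop; stack = (empty)
pos 24: push '['; stack = [
pos 25: ']' matches '['; pop; stack = (empty)
pos 26: push '{'; stack = {
pos 27: '}' matches '{'; pop; stack = (empty)
pos 28: push '('; stack = (
pos 29: push '{'; stack = ({
pos 30: push '{'; stack = ({{
pos 31: '}' matches '{'; pop; stack = ({
pos 32: '}' matches '{'; pop; stack = (
pos 33: ')' matches '('; pop; stack = (empty)
pos 34: push '{'; stack = {
pos 35: push '('; stack = {(
pos 36: ')' matches '('; pop; stack = {
pos 37: '}' matches '{'; pop; stack = (empty)
end: stack empty → VALID
Verdict: properly nested → yes

Answer: yes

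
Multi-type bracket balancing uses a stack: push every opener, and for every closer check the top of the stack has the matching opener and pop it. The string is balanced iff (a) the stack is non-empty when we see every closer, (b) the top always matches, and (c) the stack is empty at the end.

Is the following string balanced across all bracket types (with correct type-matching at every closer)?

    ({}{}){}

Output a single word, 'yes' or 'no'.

Answer: yes

Derivation:
pos 0: push '('; stack = (
pos 1: push '{'; stack = ({
pos 2: '}' matches '{'; pop; stack = (
pos 3: push '{'; stack = ({
pos 4: '}' matches '{'; pop; stack = (
pos 5: ')' matches '('; pop; stack = (empty)
pos 6: push '{'; stack = {
pos 7: '}' matches '{'; pop; stack = (empty)
end: stack empty → VALID
Verdict: properly nested → yes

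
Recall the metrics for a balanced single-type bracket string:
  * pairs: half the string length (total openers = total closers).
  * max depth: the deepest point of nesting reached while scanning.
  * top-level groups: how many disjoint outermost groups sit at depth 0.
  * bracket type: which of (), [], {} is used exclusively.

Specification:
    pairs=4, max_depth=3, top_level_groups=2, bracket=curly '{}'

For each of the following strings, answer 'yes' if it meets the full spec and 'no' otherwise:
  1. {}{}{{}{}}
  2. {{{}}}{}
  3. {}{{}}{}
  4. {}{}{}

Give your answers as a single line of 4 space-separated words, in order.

String 1 '{}{}{{}{}}': depth seq [1 0 1 0 1 2 1 2 1 0]
  -> pairs=5 depth=2 groups=3 -> no
String 2 '{{{}}}{}': depth seq [1 2 3 2 1 0 1 0]
  -> pairs=4 depth=3 groups=2 -> yes
String 3 '{}{{}}{}': depth seq [1 0 1 2 1 0 1 0]
  -> pairs=4 depth=2 groups=3 -> no
String 4 '{}{}{}': depth seq [1 0 1 0 1 0]
  -> pairs=3 depth=1 groups=3 -> no

Answer: no yes no no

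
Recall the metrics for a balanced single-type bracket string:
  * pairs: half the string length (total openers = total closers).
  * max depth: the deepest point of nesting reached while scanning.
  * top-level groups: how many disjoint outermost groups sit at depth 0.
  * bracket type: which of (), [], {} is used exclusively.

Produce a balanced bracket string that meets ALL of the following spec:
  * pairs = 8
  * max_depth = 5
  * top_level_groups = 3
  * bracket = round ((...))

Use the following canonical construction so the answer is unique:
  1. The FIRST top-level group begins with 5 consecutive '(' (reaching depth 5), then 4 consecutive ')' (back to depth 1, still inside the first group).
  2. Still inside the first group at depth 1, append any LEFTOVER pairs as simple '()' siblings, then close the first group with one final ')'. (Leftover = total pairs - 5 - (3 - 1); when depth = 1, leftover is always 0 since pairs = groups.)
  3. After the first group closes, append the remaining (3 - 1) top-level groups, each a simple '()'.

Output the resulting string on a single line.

Spec: pairs=8 depth=5 groups=3
Leftover pairs = 8 - 5 - (3-1) = 1
First group: deep chain of depth 5 + 1 sibling pairs
Remaining 2 groups: simple '()' each

Answer: ((((())))())()()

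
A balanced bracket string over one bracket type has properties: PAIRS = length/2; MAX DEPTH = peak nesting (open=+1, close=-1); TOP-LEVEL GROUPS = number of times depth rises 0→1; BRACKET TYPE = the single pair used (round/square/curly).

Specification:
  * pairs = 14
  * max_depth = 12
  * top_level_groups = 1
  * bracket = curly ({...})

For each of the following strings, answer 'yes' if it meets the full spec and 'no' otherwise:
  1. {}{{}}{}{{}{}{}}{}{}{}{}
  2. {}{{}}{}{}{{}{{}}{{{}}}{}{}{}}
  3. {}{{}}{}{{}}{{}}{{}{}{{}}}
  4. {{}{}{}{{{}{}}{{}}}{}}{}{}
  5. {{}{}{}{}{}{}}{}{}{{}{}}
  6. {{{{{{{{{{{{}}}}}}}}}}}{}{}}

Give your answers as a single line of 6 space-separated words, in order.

Answer: no no no no no yes

Derivation:
String 1 '{}{{}}{}{{}{}{}}{}{}{}{}': depth seq [1 0 1 2 1 0 1 0 1 2 1 2 1 2 1 0 1 0 1 0 1 0 1 0]
  -> pairs=12 depth=2 groups=8 -> no
String 2 '{}{{}}{}{}{{}{{}}{{{}}}{}{}{}}': depth seq [1 0 1 2 1 0 1 0 1 0 1 2 1 2 3 2 1 2 3 4 3 2 1 2 1 2 1 2 1 0]
  -> pairs=15 depth=4 groups=5 -> no
String 3 '{}{{}}{}{{}}{{}}{{}{}{{}}}': depth seq [1 0 1 2 1 0 1 0 1 2 1 0 1 2 1 0 1 2 1 2 1 2 3 2 1 0]
  -> pairs=13 depth=3 groups=6 -> no
String 4 '{{}{}{}{{{}{}}{{}}}{}}{}{}': depth seq [1 2 1 2 1 2 1 2 3 4 3 4 3 2 3 4 3 2 1 2 1 0 1 0 1 0]
  -> pairs=13 depth=4 groups=3 -> no
String 5 '{{}{}{}{}{}{}}{}{}{{}{}}': depth seq [1 2 1 2 1 2 1 2 1 2 1 2 1 0 1 0 1 0 1 2 1 2 1 0]
  -> pairs=12 depth=2 groups=4 -> no
String 6 '{{{{{{{{{{{{}}}}}}}}}}}{}{}}': depth seq [1 2 3 4 5 6 7 8 9 10 11 12 11 10 9 8 7 6 5 4 3 2 1 2 1 2 1 0]
  -> pairs=14 depth=12 groups=1 -> yes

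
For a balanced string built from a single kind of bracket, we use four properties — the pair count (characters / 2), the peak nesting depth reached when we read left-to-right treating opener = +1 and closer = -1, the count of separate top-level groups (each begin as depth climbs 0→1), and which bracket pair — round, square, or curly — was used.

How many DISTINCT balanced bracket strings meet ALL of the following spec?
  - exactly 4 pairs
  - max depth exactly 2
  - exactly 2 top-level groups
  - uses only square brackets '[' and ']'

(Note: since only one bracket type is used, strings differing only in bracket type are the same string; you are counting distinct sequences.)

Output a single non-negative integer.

Spec: pairs=4 depth=2 groups=2
Count(depth <= 2) = 3
Count(depth <= 1) = 0
Count(depth == 2) = 3 - 0 = 3

Answer: 3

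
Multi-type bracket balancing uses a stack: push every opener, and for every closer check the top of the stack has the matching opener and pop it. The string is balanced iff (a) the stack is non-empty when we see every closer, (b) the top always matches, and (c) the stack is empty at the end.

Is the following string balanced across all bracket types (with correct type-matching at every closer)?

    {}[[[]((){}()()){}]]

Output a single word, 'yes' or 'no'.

Answer: yes

Derivation:
pos 0: push '{'; stack = {
pos 1: '}' matches '{'; pop; stack = (empty)
pos 2: push '['; stack = [
pos 3: push '['; stack = [[
pos 4: push '['; stack = [[[
pos 5: ']' matches '['; pop; stack = [[
pos 6: push '('; stack = [[(
pos 7: push '('; stack = [[((
pos 8: ')' matches '('; pop; stack = [[(
pos 9: push '{'; stack = [[({
pos 10: '}' matches '{'; pop; stack = [[(
pos 11: push '('; stack = [[((
pos 12: ')' matches '('; pop; stack = [[(
pos 13: push '('; stack = [[((
pos 14: ')' matches '('; pop; stack = [[(
pos 15: ')' matches '('; pop; stack = [[
pos 16: push '{'; stack = [[{
pos 17: '}' matches '{'; pop; stack = [[
pos 18: ']' matches '['; pop; stack = [
pos 19: ']' matches '['; pop; stack = (empty)
end: stack empty → VALID
Verdict: properly nested → yes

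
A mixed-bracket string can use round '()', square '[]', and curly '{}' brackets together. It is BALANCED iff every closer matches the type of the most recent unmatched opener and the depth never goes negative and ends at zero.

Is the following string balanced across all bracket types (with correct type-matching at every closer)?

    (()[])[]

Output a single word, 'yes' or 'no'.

pos 0: push '('; stack = (
pos 1: push '('; stack = ((
pos 2: ')' matches '('; pop; stack = (
pos 3: push '['; stack = ([
pos 4: ']' matches '['; pop; stack = (
pos 5: ')' matches '('; pop; stack = (empty)
pos 6: push '['; stack = [
pos 7: ']' matches '['; pop; stack = (empty)
end: stack empty → VALID
Verdict: properly nested → yes

Answer: yes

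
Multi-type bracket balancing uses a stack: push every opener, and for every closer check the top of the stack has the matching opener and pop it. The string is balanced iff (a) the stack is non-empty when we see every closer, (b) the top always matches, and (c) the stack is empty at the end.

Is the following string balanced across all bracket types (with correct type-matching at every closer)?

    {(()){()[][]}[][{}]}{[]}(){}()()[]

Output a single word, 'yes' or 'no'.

pos 0: push '{'; stack = {
pos 1: push '('; stack = {(
pos 2: push '('; stack = {((
pos 3: ')' matches '('; pop; stack = {(
pos 4: ')' matches '('; pop; stack = {
pos 5: push '{'; stack = {{
pos 6: push '('; stack = {{(
pos 7: ')' matches '('; pop; stack = {{
pos 8: push '['; stack = {{[
pos 9: ']' matches '['; pop; stack = {{
pos 10: push '['; stack = {{[
pos 11: ']' matches '['; pop; stack = {{
pos 12: '}' matches '{'; pop; stack = {
pos 13: push '['; stack = {[
pos 14: ']' matches '['; pop; stack = {
pos 15: push '['; stack = {[
pos 16: push '{'; stack = {[{
pos 17: '}' matches '{'; pop; stack = {[
pos 18: ']' matches '['; pop; stack = {
pos 19: '}' matches '{'; pop; stack = (empty)
pos 20: push '{'; stack = {
pos 21: push '['; stack = {[
pos 22: ']' matches '['; pop; stack = {
pos 23: '}' matches '{'; pop; stack = (empty)
pos 24: push '('; stack = (
pos 25: ')' matches '('; pop; stack = (empty)
pos 26: push '{'; stack = {
pos 27: '}' matches '{'; pop; stack = (empty)
pos 28: push '('; stack = (
pos 29: ')' matches '('; pop; stack = (empty)
pos 30: push '('; stack = (
pos 31: ')' matches '('; pop; stack = (empty)
pos 32: push '['; stack = [
pos 33: ']' matches '['; pop; stack = (empty)
end: stack empty → VALID
Verdict: properly nested → yes

Answer: yes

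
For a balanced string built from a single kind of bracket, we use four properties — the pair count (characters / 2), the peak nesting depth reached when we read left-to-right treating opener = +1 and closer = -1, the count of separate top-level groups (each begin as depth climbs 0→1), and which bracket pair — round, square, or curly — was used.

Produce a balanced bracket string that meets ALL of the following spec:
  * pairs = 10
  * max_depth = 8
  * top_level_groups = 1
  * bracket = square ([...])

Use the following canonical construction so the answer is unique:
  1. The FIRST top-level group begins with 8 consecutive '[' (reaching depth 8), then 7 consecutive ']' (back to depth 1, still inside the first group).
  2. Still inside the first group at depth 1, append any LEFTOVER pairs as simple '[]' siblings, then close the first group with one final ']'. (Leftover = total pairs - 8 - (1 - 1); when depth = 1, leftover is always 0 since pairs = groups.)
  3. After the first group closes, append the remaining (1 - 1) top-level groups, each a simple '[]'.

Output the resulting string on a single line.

Answer: [[[[[[[[]]]]]]][][]]

Derivation:
Spec: pairs=10 depth=8 groups=1
Leftover pairs = 10 - 8 - (1-1) = 2
First group: deep chain of depth 8 + 2 sibling pairs
Remaining 0 groups: simple '[]' each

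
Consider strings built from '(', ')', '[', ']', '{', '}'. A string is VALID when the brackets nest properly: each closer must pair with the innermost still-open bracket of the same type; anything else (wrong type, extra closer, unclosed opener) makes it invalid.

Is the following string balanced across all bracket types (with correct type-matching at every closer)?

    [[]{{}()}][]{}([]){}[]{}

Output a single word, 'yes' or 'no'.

pos 0: push '['; stack = [
pos 1: push '['; stack = [[
pos 2: ']' matches '['; pop; stack = [
pos 3: push '{'; stack = [{
pos 4: push '{'; stack = [{{
pos 5: '}' matches '{'; pop; stack = [{
pos 6: push '('; stack = [{(
pos 7: ')' matches '('; pop; stack = [{
pos 8: '}' matches '{'; pop; stack = [
pos 9: ']' matches '['; pop; stack = (empty)
pos 10: push '['; stack = [
pos 11: ']' matches '['; pop; stack = (empty)
pos 12: push '{'; stack = {
pos 13: '}' matches '{'; pop; stack = (empty)
pos 14: push '('; stack = (
pos 15: push '['; stack = ([
pos 16: ']' matches '['; pop; stack = (
pos 17: ')' matches '('; pop; stack = (empty)
pos 18: push '{'; stack = {
pos 19: '}' matches '{'; pop; stack = (empty)
pos 20: push '['; stack = [
pos 21: ']' matches '['; pop; stack = (empty)
pos 22: push '{'; stack = {
pos 23: '}' matches '{'; pop; stack = (empty)
end: stack empty → VALID
Verdict: properly nested → yes

Answer: yes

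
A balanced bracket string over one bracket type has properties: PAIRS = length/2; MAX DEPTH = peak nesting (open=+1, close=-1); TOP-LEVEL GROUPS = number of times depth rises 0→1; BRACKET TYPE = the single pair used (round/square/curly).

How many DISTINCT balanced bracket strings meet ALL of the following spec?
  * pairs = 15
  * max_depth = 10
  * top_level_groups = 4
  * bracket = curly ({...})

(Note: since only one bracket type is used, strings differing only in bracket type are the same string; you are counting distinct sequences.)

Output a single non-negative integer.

Spec: pairs=15 depth=10 groups=4
Count(depth <= 10) = 1188548
Count(depth <= 9) = 1187636
Count(depth == 10) = 1188548 - 1187636 = 912

Answer: 912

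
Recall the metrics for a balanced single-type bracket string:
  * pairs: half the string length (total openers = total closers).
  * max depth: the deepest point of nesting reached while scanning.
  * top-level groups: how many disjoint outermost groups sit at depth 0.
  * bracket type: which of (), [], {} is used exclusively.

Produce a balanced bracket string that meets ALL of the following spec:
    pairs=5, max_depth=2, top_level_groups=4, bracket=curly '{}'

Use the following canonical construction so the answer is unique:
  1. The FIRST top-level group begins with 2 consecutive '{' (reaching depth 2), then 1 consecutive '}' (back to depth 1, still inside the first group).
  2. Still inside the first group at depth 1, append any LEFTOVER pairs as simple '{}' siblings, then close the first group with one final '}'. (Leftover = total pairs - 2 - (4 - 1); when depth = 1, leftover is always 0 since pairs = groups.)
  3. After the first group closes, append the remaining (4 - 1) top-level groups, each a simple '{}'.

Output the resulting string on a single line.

Spec: pairs=5 depth=2 groups=4
Leftover pairs = 5 - 2 - (4-1) = 0
First group: deep chain of depth 2 + 0 sibling pairs
Remaining 3 groups: simple '{}' each

Answer: {{}}{}{}{}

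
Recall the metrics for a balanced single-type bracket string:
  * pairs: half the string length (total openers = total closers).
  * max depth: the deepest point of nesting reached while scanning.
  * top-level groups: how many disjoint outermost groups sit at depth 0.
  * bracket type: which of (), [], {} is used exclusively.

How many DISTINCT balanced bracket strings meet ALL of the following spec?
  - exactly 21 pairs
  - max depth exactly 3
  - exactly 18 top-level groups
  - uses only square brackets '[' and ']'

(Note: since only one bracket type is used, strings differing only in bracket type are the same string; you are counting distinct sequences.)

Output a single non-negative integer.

Spec: pairs=21 depth=3 groups=18
Count(depth <= 3) = 1500
Count(depth <= 2) = 1140
Count(depth == 3) = 1500 - 1140 = 360

Answer: 360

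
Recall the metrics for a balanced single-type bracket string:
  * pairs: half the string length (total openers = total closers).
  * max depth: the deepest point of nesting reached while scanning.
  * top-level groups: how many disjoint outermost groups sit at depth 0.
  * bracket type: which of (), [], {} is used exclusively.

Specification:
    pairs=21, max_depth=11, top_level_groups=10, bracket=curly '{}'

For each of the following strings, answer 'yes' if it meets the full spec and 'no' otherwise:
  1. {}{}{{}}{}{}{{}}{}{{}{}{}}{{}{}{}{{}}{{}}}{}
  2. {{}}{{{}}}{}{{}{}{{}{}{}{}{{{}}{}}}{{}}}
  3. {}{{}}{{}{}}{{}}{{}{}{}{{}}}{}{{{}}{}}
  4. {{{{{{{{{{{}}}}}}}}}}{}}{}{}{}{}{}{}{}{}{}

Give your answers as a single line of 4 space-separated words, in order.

Answer: no no no yes

Derivation:
String 1 '{}{}{{}}{}{}{{}}{}{{}{}{}}{{}{}{}{{}}{{}}}{}': depth seq [1 0 1 0 1 2 1 0 1 0 1 0 1 2 1 0 1 0 1 2 1 2 1 2 1 0 1 2 1 2 1 2 1 2 3 2 1 2 3 2 1 0 1 0]
  -> pairs=22 depth=3 groups=10 -> no
String 2 '{{}}{{{}}}{}{{}{}{{}{}{}{}{{{}}{}}}{{}}}': depth seq [1 2 1 0 1 2 3 2 1 0 1 0 1 2 1 2 1 2 3 2 3 2 3 2 3 2 3 4 5 4 3 4 3 2 1 2 3 2 1 0]
  -> pairs=20 depth=5 groups=4 -> no
String 3 '{}{{}}{{}{}}{{}}{{}{}{}{{}}}{}{{{}}{}}': depth seq [1 0 1 2 1 0 1 2 1 2 1 0 1 2 1 0 1 2 1 2 1 2 1 2 3 2 1 0 1 0 1 2 3 2 1 2 1 0]
  -> pairs=19 depth=3 groups=7 -> no
String 4 '{{{{{{{{{{{}}}}}}}}}}{}}{}{}{}{}{}{}{}{}{}': depth seq [1 2 3 4 5 6 7 8 9 10 11 10 9 8 7 6 5 4 3 2 1 2 1 0 1 0 1 0 1 0 1 0 1 0 1 0 1 0 1 0 1 0]
  -> pairs=21 depth=11 groups=10 -> yes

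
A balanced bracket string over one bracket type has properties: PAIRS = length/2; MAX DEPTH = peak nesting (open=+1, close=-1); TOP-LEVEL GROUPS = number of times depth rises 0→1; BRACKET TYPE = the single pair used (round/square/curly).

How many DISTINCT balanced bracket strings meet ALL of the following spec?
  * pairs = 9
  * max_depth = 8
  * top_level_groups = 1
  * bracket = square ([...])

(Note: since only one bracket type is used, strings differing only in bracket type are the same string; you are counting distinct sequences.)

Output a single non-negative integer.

Answer: 13

Derivation:
Spec: pairs=9 depth=8 groups=1
Count(depth <= 8) = 1429
Count(depth <= 7) = 1416
Count(depth == 8) = 1429 - 1416 = 13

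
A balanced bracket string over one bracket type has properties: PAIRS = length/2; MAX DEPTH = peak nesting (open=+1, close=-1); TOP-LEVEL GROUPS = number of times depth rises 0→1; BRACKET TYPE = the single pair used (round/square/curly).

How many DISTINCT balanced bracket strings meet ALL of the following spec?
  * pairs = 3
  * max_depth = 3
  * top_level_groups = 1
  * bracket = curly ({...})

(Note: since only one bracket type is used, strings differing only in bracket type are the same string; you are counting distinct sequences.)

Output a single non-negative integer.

Answer: 1

Derivation:
Spec: pairs=3 depth=3 groups=1
Count(depth <= 3) = 2
Count(depth <= 2) = 1
Count(depth == 3) = 2 - 1 = 1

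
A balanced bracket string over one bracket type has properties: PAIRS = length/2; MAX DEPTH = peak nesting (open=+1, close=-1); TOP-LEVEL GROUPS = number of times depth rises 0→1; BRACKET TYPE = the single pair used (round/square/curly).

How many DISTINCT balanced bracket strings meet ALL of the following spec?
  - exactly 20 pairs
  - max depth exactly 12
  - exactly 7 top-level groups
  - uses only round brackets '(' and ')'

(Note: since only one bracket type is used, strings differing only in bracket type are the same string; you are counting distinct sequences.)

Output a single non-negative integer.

Spec: pairs=20 depth=12 groups=7
Count(depth <= 12) = 121580550
Count(depth <= 11) = 121577729
Count(depth == 12) = 121580550 - 121577729 = 2821

Answer: 2821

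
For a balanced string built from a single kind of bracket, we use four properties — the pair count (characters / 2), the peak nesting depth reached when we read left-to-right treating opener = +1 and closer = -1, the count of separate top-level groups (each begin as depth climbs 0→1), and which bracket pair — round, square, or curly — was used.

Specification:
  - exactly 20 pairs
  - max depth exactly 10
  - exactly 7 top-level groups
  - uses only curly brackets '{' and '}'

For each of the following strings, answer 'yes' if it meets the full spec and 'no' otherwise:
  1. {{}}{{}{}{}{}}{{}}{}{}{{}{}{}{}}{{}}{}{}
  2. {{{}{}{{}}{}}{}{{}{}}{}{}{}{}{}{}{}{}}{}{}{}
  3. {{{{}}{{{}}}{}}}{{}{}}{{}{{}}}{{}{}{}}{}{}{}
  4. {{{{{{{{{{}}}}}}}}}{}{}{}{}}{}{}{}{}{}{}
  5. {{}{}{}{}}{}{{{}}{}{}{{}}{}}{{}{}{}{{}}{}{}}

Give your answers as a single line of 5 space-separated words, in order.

Answer: no no no yes no

Derivation:
String 1 '{{}}{{}{}{}{}}{{}}{}{}{{}{}{}{}}{{}}{}{}': depth seq [1 2 1 0 1 2 1 2 1 2 1 2 1 0 1 2 1 0 1 0 1 0 1 2 1 2 1 2 1 2 1 0 1 2 1 0 1 0 1 0]
  -> pairs=20 depth=2 groups=9 -> no
String 2 '{{{}{}{{}}{}}{}{{}{}}{}{}{}{}{}{}{}{}}{}{}{}': depth seq [1 2 3 2 3 2 3 4 3 2 3 2 1 2 1 2 3 2 3 2 1 2 1 2 1 2 1 2 1 2 1 2 1 2 1 2 1 0 1 0 1 0 1 0]
  -> pairs=22 depth=4 groups=4 -> no
String 3 '{{{{}}{{{}}}{}}}{{}{}}{{}{{}}}{{}{}{}}{}{}{}': depth seq [1 2 3 4 3 2 3 4 5 4 3 2 3 2 1 0 1 2 1 2 1 0 1 2 1 2 3 2 1 0 1 2 1 2 1 2 1 0 1 0 1 0 1 0]
  -> pairs=22 depth=5 groups=7 -> no
String 4 '{{{{{{{{{{}}}}}}}}}{}{}{}{}}{}{}{}{}{}{}': depth seq [1 2 3 4 5 6 7 8 9 10 9 8 7 6 5 4 3 2 1 2 1 2 1 2 1 2 1 0 1 0 1 0 1 0 1 0 1 0 1 0]
  -> pairs=20 depth=10 groups=7 -> yes
String 5 '{{}{}{}{}}{}{{{}}{}{}{{}}{}}{{}{}{}{{}}{}{}}': depth seq [1 2 1 2 1 2 1 2 1 0 1 0 1 2 3 2 1 2 1 2 1 2 3 2 1 2 1 0 1 2 1 2 1 2 1 2 3 2 1 2 1 2 1 0]
  -> pairs=22 depth=3 groups=4 -> no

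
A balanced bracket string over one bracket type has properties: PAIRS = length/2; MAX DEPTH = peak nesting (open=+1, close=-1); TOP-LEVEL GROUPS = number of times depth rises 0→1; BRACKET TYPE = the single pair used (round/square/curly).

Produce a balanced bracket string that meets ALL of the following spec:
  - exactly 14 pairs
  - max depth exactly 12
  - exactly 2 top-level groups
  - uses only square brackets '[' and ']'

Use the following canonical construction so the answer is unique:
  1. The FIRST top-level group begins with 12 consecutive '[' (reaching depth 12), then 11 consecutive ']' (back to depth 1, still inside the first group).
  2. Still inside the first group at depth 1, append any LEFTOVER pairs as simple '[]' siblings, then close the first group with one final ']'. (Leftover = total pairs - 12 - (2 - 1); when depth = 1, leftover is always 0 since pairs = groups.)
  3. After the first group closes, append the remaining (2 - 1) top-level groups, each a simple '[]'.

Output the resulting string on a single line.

Answer: [[[[[[[[[[[[]]]]]]]]]]][]][]

Derivation:
Spec: pairs=14 depth=12 groups=2
Leftover pairs = 14 - 12 - (2-1) = 1
First group: deep chain of depth 12 + 1 sibling pairs
Remaining 1 groups: simple '[]' each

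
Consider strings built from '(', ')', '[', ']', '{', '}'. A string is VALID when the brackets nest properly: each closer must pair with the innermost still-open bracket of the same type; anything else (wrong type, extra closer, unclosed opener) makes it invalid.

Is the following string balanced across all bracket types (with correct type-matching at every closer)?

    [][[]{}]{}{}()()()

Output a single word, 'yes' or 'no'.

pos 0: push '['; stack = [
pos 1: ']' matches '['; pop; stack = (empty)
pos 2: push '['; stack = [
pos 3: push '['; stack = [[
pos 4: ']' matches '['; pop; stack = [
pos 5: push '{'; stack = [{
pos 6: '}' matches '{'; pop; stack = [
pos 7: ']' matches '['; pop; stack = (empty)
pos 8: push '{'; stack = {
pos 9: '}' matches '{'; pop; stack = (empty)
pos 10: push '{'; stack = {
pos 11: '}' matches '{'; pop; stack = (empty)
pos 12: push '('; stack = (
pos 13: ')' matches '('; pop; stack = (empty)
pos 14: push '('; stack = (
pos 15: ')' matches '('; pop; stack = (empty)
pos 16: push '('; stack = (
pos 17: ')' matches '('; pop; stack = (empty)
end: stack empty → VALID
Verdict: properly nested → yes

Answer: yes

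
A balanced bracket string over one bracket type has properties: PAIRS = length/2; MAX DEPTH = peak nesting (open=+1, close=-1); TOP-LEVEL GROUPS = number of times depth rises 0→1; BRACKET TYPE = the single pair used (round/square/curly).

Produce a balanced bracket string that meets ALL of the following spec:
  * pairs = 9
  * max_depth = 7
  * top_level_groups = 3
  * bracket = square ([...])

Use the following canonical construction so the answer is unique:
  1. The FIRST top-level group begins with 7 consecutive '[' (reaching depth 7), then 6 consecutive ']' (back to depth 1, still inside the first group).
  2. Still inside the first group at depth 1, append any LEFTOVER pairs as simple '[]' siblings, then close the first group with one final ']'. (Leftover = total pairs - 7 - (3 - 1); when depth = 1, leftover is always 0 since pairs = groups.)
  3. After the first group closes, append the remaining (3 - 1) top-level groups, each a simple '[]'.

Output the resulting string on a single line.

Answer: [[[[[[[]]]]]]][][]

Derivation:
Spec: pairs=9 depth=7 groups=3
Leftover pairs = 9 - 7 - (3-1) = 0
First group: deep chain of depth 7 + 0 sibling pairs
Remaining 2 groups: simple '[]' each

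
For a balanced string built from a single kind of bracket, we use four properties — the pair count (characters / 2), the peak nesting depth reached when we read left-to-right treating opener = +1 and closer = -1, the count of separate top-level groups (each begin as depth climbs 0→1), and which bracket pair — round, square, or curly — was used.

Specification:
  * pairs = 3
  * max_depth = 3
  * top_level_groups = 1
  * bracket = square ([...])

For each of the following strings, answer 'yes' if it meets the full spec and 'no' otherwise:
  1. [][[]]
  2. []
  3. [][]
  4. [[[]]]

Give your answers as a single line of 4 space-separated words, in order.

Answer: no no no yes

Derivation:
String 1 '[][[]]': depth seq [1 0 1 2 1 0]
  -> pairs=3 depth=2 groups=2 -> no
String 2 '[]': depth seq [1 0]
  -> pairs=1 depth=1 groups=1 -> no
String 3 '[][]': depth seq [1 0 1 0]
  -> pairs=2 depth=1 groups=2 -> no
String 4 '[[[]]]': depth seq [1 2 3 2 1 0]
  -> pairs=3 depth=3 groups=1 -> yes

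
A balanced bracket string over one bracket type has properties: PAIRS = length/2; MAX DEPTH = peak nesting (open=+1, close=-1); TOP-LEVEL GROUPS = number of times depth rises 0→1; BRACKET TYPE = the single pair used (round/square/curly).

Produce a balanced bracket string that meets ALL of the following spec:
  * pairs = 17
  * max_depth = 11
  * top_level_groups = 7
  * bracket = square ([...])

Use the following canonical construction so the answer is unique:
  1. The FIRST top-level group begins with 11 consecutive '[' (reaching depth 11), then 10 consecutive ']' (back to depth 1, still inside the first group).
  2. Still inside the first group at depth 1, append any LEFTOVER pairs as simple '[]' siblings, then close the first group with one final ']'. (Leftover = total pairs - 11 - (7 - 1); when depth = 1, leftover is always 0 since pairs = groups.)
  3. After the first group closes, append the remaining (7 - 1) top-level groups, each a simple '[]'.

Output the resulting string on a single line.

Spec: pairs=17 depth=11 groups=7
Leftover pairs = 17 - 11 - (7-1) = 0
First group: deep chain of depth 11 + 0 sibling pairs
Remaining 6 groups: simple '[]' each

Answer: [[[[[[[[[[[]]]]]]]]]]][][][][][][]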